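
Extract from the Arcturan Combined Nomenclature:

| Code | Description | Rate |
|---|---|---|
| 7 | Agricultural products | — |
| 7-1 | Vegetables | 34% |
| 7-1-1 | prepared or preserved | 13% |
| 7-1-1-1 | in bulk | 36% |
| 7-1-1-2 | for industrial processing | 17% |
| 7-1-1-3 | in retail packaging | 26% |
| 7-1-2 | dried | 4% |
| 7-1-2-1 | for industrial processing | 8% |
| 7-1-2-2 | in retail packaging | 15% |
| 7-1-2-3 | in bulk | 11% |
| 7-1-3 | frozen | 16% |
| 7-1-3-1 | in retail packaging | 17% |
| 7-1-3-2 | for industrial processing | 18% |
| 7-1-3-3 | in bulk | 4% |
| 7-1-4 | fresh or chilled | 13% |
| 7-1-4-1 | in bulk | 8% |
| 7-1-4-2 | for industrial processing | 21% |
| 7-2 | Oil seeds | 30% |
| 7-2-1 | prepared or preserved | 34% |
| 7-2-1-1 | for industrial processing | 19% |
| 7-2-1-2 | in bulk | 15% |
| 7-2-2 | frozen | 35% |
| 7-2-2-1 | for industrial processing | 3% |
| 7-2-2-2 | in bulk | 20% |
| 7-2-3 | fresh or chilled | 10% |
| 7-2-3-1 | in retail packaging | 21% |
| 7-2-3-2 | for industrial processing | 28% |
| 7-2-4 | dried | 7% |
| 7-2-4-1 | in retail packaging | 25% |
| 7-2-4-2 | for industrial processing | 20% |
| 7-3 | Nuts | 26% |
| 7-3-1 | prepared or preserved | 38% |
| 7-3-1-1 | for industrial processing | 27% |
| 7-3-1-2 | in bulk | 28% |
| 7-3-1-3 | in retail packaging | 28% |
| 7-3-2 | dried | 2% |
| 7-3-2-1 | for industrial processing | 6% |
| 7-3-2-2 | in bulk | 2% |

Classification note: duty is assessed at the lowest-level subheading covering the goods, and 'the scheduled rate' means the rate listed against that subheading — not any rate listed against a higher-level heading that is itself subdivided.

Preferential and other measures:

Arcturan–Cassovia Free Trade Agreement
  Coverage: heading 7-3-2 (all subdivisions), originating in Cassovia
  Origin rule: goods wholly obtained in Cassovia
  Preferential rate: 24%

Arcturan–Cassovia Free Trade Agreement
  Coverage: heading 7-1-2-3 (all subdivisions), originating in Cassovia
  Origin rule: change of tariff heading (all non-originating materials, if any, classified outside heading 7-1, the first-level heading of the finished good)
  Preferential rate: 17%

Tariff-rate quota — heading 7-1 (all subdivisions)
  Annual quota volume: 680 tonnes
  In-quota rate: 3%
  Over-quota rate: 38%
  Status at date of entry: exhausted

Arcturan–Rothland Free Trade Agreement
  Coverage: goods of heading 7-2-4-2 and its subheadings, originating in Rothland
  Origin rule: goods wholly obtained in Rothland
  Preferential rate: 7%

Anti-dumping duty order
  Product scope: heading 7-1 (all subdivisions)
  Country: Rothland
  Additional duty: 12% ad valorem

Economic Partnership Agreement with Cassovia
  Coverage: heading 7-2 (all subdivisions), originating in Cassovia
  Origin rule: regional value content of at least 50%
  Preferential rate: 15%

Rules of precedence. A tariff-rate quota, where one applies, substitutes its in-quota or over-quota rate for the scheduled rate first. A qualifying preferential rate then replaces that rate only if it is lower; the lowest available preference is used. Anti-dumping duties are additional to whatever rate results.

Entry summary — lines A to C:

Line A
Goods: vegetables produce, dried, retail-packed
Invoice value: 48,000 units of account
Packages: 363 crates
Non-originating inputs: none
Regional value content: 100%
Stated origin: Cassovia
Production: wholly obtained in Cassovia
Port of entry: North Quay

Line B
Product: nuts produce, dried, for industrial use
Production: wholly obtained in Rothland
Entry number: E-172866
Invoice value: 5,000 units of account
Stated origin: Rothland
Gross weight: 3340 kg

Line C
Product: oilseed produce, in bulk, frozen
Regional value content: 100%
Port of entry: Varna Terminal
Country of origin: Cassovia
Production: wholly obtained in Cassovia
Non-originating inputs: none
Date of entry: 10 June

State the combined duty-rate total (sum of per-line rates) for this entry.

59%

Line A: vegetables → 7-1; dried → 7-1-2; retail-packed → 7-1-2-2. Scheduled 15%. quota on 7-1 exhausted → over-quota 38%; Cassovia agreement on 7-3-2: 7-1-2-2 not covered; Cassovia agreement on 7-1-2-3: 7-1-2-2 not covered; Cassovia agreement on 7-2: 7-1-2-2 not covered. → 38%.
Line B: nuts → 7-3; dried → 7-3-2; for industrial use → 7-3-2-1. Scheduled 6%. Rothland agreement on 7-2-4-2: 7-3-2-1 not covered. → 6%.
Line C: oilseed → 7-2; frozen → 7-2-2; in bulk → 7-2-2-2. Scheduled 20%. Cassovia agreement on 7-3-2: 7-2-2-2 not covered; Cassovia agreement on 7-1-2-3: 7-2-2-2 not covered; Cassovia agreement on 7-2: RVC ≥ 50% → 15% available; preferential 15%. → 15%.
Sum: 38% + 6% + 15% = 59%.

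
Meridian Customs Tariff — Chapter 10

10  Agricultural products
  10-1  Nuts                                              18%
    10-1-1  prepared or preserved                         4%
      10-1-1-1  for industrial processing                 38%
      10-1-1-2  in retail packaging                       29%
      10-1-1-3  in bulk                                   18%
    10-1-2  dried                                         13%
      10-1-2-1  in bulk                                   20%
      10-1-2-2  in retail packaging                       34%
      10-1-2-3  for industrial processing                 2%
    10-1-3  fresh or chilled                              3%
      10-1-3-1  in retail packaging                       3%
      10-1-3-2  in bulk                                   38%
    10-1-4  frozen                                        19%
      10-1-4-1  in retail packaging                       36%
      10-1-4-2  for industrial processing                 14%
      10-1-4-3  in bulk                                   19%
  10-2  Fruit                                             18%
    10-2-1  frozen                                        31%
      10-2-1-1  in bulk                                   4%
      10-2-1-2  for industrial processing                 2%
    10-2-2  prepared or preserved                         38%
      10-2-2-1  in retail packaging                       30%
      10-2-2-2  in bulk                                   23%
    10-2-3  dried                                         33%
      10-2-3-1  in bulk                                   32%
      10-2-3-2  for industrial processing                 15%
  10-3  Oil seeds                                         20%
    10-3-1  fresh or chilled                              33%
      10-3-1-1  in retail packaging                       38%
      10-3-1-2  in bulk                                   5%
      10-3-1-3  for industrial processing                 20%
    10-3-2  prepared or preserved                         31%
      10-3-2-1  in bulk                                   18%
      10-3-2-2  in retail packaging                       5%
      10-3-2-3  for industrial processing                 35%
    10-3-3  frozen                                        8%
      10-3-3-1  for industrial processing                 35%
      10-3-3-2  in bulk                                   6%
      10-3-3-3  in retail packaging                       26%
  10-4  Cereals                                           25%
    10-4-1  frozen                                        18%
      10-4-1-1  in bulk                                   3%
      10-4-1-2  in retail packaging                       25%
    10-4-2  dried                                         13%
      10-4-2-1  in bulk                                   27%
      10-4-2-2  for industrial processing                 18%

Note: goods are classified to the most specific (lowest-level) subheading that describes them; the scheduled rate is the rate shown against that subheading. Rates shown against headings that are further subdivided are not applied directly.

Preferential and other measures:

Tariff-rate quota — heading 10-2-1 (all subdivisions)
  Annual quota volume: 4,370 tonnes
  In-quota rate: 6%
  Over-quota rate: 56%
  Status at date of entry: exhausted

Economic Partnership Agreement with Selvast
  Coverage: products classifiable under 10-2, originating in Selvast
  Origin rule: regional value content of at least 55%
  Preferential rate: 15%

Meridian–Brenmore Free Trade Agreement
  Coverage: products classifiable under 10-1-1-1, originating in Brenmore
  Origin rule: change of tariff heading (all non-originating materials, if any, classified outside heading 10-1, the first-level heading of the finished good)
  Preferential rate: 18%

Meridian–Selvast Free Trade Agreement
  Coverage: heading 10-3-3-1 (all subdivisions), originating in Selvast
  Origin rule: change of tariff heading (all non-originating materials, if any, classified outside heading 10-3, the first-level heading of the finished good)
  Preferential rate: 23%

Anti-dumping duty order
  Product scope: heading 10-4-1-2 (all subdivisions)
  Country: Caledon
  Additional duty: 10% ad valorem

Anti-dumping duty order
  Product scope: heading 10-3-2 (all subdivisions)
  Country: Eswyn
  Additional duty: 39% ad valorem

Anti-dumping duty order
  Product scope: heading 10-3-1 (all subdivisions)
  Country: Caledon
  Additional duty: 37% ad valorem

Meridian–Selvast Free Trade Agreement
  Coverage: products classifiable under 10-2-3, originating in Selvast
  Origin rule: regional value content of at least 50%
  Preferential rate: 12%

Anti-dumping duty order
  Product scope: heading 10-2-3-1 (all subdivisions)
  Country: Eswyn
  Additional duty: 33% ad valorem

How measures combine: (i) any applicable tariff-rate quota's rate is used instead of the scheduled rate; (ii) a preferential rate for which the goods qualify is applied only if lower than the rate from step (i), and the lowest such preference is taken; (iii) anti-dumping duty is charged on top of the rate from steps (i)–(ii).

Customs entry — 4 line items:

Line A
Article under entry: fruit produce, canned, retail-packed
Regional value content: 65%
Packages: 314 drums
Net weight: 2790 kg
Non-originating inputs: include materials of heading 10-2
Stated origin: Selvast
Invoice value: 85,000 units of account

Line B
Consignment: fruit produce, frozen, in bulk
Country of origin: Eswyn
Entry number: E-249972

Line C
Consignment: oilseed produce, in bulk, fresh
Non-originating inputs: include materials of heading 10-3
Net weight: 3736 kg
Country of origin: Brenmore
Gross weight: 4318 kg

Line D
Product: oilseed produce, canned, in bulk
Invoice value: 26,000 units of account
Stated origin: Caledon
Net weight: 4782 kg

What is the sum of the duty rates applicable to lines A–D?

Line A: fruit → 10-2; canned → 10-2-2; retail-packed → 10-2-2-1. Scheduled 30%. Selvast agreement on 10-2: RVC ≥ 55% → 15% available; Selvast agreement on 10-3-3-1: 10-2-2-1 not covered; Selvast agreement on 10-2-3: 10-2-2-1 not covered; preferential 15%. → 15%.
Line B: fruit → 10-2; frozen → 10-2-1; in bulk → 10-2-1-1. Scheduled 4%. quota on 10-2-1 exhausted → over-quota 56%. → 56%.
Line C: oilseed → 10-3; fresh → 10-3-1; in bulk → 10-3-1-2. Scheduled 5%. Brenmore agreement on 10-1-1-1: 10-3-1-2 not covered. → 5%.
Line D: oilseed → 10-3; canned → 10-3-2; in bulk → 10-3-2-1. Scheduled 18%. No special measure applies. → 18%.
Sum: 15% + 56% + 5% + 18% = 94%.

94%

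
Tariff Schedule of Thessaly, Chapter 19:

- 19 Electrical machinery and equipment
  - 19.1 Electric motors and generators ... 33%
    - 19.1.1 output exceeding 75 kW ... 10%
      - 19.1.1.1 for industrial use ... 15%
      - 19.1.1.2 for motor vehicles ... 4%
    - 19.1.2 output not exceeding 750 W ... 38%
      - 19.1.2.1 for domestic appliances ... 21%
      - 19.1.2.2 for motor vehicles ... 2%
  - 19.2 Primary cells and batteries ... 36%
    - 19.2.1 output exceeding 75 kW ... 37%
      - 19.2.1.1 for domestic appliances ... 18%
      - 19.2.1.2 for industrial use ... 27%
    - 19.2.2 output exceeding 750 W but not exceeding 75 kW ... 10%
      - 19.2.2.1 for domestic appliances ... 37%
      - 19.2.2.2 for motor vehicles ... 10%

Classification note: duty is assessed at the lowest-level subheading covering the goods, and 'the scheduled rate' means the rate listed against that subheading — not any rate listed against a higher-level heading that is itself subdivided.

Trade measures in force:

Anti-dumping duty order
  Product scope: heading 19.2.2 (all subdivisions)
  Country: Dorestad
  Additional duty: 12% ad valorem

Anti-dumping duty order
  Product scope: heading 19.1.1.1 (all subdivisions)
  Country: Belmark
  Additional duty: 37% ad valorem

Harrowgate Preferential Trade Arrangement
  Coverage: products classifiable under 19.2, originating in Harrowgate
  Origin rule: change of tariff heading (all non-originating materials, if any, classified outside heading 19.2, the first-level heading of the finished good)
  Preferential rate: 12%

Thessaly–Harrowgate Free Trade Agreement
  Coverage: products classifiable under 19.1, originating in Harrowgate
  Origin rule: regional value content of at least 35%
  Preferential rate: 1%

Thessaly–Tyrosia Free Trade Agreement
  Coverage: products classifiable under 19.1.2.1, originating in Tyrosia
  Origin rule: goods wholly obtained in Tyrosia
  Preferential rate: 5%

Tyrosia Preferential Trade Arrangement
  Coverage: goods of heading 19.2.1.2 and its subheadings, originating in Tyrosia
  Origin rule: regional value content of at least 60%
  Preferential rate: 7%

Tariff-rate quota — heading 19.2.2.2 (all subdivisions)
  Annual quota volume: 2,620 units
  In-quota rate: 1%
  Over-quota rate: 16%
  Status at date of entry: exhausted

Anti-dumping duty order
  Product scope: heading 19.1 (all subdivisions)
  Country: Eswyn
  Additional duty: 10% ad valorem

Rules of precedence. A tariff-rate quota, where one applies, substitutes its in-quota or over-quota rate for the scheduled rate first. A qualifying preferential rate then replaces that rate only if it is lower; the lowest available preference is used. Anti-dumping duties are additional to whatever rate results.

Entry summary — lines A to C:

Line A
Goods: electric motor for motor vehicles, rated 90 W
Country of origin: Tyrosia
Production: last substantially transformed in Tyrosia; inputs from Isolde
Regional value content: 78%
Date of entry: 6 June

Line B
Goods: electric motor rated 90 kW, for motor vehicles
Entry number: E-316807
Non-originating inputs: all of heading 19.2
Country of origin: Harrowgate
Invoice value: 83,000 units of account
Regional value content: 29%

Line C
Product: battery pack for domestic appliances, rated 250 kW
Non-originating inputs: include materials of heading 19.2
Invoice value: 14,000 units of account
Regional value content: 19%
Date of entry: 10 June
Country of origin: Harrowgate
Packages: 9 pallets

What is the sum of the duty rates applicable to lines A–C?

Line A: electric motor → 19.1; rated 90 W → 19.1.2; for motor vehicles → 19.1.2.2. Scheduled 2%. Tyrosia agreement on 19.1.2.1: 19.1.2.2 not covered; Tyrosia agreement on 19.2.1.2: 19.1.2.2 not covered. → 2%.
Line B: electric motor → 19.1; rated 90 kW → 19.1.1; for motor vehicles → 19.1.1.2. Scheduled 4%. Harrowgate agreement on 19.2: 19.1.1.2 not covered; Harrowgate agreement on 19.1: RVC < 35%. → 4%.
Line C: battery pack → 19.2; rated 250 kW → 19.2.1; for domestic appliances → 19.2.1.1. Scheduled 18%. Harrowgate agreement on 19.2: CTH not met; Harrowgate agreement on 19.1: 19.2.1.1 not covered. → 18%.
Sum: 2% + 4% + 18% = 24%.

24%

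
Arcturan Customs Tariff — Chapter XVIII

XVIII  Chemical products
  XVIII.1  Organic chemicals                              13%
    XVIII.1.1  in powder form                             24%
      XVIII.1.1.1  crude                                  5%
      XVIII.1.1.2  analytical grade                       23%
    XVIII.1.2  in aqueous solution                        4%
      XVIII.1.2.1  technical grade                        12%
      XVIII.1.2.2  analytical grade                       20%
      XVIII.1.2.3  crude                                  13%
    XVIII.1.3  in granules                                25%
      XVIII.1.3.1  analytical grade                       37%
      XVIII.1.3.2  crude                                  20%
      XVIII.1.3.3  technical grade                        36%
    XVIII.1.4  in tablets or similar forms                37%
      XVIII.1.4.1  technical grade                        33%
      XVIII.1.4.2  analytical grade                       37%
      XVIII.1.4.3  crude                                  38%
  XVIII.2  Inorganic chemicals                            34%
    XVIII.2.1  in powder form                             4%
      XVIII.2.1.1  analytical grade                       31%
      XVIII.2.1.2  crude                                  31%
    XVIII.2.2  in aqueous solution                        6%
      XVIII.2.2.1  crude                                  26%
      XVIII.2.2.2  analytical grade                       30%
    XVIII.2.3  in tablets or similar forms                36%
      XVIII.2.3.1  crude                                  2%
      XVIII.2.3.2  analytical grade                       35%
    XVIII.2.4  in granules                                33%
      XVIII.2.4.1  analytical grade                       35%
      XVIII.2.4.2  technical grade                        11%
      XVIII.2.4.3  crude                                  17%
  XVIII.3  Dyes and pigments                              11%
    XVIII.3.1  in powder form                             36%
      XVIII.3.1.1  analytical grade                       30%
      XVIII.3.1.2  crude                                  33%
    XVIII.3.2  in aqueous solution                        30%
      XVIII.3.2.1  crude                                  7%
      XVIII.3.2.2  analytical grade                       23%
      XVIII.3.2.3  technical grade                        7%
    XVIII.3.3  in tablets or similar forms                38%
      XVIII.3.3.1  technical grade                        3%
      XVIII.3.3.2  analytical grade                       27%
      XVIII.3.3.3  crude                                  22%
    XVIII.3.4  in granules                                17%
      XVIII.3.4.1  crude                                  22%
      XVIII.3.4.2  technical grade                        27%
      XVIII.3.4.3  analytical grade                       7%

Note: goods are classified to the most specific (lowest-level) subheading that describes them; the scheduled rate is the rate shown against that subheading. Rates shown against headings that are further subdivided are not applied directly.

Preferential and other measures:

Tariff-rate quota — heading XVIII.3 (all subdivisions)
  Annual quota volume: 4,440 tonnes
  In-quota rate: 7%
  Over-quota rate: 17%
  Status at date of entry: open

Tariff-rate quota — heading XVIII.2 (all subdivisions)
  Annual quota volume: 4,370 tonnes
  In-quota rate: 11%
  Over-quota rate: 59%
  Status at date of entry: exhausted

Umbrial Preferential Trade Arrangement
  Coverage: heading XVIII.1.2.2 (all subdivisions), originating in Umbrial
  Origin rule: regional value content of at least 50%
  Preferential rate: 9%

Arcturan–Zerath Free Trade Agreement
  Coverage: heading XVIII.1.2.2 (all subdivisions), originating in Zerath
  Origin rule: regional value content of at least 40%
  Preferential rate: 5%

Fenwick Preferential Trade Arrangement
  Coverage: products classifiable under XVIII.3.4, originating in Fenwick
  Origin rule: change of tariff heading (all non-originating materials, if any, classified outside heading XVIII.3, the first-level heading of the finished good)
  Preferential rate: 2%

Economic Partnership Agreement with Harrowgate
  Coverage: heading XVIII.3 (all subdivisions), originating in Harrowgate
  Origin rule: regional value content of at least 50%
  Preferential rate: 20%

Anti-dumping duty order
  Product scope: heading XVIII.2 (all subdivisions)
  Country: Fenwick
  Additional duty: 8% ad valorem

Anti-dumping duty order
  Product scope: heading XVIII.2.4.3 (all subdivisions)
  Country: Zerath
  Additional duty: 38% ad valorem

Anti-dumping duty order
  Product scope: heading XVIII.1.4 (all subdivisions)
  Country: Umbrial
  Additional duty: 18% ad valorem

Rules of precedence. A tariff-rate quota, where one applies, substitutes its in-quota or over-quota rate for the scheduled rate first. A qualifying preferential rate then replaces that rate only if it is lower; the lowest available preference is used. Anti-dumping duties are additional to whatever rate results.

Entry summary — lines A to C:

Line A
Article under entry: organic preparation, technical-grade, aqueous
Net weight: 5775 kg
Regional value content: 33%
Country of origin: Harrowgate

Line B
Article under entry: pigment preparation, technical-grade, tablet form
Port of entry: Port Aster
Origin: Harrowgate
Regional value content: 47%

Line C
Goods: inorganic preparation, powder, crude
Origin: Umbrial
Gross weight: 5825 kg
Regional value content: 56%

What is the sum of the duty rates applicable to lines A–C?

Line A: organic → XVIII.1; aqueous → XVIII.1.2; technical-grade → XVIII.1.2.1. Scheduled 12%. Harrowgate agreement on XVIII.3: XVIII.1.2.1 not covered. → 12%.
Line B: pigment → XVIII.3; tablet form → XVIII.3.3; technical-grade → XVIII.3.3.1. Scheduled 3%. quota on XVIII.3 open → in-quota 7%; Harrowgate agreement on XVIII.3: RVC < 50%. → 7%.
Line C: inorganic → XVIII.2; powder → XVIII.2.1; crude → XVIII.2.1.2. Scheduled 31%. quota on XVIII.2 exhausted → over-quota 59%; Umbrial agreement on XVIII.1.2.2: XVIII.2.1.2 not covered. → 59%.
Sum: 12% + 7% + 59% = 78%.

78%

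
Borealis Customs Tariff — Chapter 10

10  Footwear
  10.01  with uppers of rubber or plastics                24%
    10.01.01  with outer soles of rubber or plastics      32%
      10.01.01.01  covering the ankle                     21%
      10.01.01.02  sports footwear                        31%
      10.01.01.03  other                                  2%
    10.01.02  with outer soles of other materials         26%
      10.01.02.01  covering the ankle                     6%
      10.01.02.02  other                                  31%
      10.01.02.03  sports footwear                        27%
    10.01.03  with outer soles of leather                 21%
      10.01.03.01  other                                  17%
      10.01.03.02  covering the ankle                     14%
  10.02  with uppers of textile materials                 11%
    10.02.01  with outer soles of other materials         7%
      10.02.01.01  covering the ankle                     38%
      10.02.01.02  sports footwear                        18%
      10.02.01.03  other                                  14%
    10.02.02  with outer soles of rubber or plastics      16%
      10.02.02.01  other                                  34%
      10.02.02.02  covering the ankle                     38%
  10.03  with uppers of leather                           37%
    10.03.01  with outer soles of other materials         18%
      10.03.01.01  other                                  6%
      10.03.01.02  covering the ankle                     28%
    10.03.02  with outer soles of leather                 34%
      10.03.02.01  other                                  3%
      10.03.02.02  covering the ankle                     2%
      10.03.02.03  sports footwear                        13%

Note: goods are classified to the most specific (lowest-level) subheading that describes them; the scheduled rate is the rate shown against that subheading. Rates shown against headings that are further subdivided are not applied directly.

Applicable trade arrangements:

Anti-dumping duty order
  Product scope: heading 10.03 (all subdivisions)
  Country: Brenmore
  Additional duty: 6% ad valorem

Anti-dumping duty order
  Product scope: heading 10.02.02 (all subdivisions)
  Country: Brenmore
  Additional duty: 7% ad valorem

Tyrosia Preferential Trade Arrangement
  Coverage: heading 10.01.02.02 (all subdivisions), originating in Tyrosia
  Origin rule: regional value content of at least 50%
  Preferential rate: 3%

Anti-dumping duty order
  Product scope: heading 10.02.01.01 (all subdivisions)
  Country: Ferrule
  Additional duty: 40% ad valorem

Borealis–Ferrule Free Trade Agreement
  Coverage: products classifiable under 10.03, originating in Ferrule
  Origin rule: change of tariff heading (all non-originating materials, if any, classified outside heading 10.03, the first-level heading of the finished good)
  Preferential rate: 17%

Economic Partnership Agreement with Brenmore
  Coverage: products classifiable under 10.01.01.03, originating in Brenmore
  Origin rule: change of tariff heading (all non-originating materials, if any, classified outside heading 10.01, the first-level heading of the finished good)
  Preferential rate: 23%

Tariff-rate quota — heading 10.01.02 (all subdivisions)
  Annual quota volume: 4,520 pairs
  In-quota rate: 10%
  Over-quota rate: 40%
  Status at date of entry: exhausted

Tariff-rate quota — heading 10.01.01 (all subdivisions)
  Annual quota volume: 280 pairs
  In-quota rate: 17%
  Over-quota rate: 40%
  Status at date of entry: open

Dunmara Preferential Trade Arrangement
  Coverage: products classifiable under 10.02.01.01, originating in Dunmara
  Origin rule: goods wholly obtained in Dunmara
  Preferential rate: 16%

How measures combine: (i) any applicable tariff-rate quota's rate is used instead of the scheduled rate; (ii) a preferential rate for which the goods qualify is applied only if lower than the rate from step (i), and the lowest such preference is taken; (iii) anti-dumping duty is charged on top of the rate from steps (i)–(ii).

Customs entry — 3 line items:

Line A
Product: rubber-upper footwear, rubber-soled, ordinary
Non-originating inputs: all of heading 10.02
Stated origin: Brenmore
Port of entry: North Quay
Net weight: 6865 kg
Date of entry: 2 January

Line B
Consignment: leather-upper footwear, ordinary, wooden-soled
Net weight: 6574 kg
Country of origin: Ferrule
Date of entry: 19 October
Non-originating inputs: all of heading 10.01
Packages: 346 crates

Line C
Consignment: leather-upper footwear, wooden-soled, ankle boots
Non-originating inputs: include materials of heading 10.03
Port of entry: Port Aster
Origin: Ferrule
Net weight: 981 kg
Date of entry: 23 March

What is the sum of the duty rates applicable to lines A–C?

51%

Line A: rubber-upper → 10.01; rubber-soled → 10.01.01; ordinary → 10.01.01.03. Scheduled 2%. quota on 10.01.01 open → in-quota 17%; Brenmore agreement on 10.01.01.03: CTH met → 23% available; preference 23% not lower than 17% → no reduction. → 17%.
Line B: leather-upper → 10.03; wooden-soled → 10.03.01; ordinary → 10.03.01.01. Scheduled 6%. Ferrule agreement on 10.03: CTH met → 17% available; preference 17% not lower than 6% → no reduction. → 6%.
Line C: leather-upper → 10.03; wooden-soled → 10.03.01; ankle boots → 10.03.01.02. Scheduled 28%. Ferrule agreement on 10.03: CTH not met. → 28%.
Sum: 17% + 6% + 28% = 51%.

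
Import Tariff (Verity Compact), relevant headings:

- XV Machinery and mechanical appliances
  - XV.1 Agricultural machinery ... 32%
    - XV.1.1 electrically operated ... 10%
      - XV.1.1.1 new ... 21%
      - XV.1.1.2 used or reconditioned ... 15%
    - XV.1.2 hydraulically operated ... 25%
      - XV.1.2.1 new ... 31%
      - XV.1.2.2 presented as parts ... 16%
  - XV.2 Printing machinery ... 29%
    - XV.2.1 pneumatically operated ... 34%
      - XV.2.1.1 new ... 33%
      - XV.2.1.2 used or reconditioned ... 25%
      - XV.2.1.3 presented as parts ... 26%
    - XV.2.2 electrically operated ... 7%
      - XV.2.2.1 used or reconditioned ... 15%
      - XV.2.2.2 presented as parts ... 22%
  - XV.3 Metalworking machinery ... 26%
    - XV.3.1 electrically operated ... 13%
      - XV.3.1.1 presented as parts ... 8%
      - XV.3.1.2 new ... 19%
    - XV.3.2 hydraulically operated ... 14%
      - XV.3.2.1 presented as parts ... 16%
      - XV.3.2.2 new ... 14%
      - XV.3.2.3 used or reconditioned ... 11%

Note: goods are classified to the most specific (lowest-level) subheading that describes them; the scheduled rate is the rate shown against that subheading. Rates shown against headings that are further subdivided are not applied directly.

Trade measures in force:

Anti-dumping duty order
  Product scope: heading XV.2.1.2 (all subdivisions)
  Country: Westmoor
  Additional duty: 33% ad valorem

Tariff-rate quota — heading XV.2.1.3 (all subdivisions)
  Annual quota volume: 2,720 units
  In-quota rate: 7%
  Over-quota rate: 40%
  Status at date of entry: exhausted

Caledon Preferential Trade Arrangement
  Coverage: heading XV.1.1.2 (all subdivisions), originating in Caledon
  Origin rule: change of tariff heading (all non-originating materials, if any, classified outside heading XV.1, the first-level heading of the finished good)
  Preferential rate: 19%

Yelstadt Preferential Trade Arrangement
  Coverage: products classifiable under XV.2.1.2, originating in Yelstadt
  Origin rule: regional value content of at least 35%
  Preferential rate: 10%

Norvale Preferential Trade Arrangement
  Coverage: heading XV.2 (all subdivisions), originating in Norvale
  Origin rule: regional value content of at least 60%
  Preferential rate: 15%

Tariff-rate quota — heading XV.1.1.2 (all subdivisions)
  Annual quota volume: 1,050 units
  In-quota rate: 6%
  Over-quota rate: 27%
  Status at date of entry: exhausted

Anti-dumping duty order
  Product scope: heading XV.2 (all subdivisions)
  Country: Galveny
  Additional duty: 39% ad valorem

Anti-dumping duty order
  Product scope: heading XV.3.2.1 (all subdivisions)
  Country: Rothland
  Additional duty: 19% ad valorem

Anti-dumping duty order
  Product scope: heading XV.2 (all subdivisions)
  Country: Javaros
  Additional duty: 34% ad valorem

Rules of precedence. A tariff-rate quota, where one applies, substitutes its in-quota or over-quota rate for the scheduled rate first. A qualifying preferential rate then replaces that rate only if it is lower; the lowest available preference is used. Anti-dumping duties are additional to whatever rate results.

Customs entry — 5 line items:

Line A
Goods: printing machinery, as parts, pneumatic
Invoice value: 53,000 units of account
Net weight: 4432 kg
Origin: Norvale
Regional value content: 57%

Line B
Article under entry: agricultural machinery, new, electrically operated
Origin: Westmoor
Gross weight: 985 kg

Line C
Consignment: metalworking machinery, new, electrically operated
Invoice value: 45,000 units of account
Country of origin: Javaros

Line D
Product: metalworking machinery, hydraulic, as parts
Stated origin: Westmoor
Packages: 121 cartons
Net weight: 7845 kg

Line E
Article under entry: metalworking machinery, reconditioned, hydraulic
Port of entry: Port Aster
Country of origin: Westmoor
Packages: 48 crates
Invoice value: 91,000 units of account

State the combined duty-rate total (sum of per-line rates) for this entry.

107%

Line A: printing → XV.2; pneumatic → XV.2.1; as parts → XV.2.1.3. Scheduled 26%. quota on XV.2.1.3 exhausted → over-quota 40%; Norvale agreement on XV.2: RVC < 60%. → 40%.
Line B: agricultural → XV.1; electrically operated → XV.1.1; new → XV.1.1.1. Scheduled 21%. No special measure applies. → 21%.
Line C: metalworking → XV.3; electrically operated → XV.3.1; new → XV.3.1.2. Scheduled 19%. No special measure applies. → 19%.
Line D: metalworking → XV.3; hydraulic → XV.3.2; as parts → XV.3.2.1. Scheduled 16%. No special measure applies. → 16%.
Line E: metalworking → XV.3; hydraulic → XV.3.2; reconditioned → XV.3.2.3. Scheduled 11%. No special measure applies. → 11%.
Sum: 40% + 21% + 19% + 16% + 11% = 107%.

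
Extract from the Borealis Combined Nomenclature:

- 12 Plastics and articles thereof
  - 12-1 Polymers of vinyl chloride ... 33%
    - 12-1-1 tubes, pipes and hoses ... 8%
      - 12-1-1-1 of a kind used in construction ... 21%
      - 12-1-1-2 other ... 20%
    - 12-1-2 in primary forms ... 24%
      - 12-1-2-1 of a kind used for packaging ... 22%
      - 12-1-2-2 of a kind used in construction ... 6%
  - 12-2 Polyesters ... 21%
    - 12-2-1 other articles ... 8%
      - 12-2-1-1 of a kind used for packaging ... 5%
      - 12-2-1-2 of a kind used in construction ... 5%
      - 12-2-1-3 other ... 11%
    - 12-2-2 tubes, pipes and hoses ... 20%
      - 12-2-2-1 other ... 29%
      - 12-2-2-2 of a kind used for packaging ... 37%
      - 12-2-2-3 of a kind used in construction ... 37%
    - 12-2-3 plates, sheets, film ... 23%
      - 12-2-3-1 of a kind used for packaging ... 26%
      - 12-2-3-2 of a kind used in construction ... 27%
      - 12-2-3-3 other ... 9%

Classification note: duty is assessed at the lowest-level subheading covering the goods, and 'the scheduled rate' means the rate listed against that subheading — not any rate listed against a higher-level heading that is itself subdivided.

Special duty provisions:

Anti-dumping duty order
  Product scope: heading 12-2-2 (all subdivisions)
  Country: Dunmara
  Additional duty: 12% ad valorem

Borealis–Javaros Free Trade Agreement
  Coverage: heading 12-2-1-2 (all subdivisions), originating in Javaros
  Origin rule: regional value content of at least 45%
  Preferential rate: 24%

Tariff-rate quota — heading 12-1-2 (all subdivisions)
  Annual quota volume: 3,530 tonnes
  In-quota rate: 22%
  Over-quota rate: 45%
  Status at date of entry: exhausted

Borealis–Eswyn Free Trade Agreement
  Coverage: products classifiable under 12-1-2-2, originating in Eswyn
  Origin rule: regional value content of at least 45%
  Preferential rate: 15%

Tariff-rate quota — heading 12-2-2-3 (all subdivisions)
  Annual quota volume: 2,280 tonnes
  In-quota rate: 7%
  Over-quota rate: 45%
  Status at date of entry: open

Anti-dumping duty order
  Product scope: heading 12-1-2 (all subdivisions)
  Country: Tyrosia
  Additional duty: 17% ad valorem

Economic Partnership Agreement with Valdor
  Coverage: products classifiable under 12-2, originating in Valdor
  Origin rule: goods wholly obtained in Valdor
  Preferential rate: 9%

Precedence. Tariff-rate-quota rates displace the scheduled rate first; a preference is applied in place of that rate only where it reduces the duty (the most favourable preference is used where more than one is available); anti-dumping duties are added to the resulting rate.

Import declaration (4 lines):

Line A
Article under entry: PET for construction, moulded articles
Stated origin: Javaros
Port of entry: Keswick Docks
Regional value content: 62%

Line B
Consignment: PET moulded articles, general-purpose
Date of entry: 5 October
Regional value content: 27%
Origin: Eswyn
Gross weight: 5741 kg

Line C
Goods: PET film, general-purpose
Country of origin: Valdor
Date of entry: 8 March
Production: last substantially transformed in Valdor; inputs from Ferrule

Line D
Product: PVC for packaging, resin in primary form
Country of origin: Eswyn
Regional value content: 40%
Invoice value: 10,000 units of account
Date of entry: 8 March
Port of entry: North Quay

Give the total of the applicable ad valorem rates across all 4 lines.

70%

Line A: PET → 12-2; moulded articles → 12-2-1; for construction → 12-2-1-2. Scheduled 5%. Javaros agreement on 12-2-1-2: RVC ≥ 45% → 24% available; preference 24% not lower than 5% → no reduction. → 5%.
Line B: PET → 12-2; moulded articles → 12-2-1; general-purpose → 12-2-1-3. Scheduled 11%. Eswyn agreement on 12-1-2-2: 12-2-1-3 not covered. → 11%.
Line C: PET → 12-2; film → 12-2-3; general-purpose → 12-2-3-3. Scheduled 9%. Valdor agreement on 12-2: not wholly obtained. → 9%.
Line D: PVC → 12-1; resin in primary form → 12-1-2; for packaging → 12-1-2-1. Scheduled 22%. quota on 12-1-2 exhausted → over-quota 45%; Eswyn agreement on 12-1-2-2: 12-1-2-1 not covered. → 45%.
Sum: 5% + 11% + 9% + 45% = 70%.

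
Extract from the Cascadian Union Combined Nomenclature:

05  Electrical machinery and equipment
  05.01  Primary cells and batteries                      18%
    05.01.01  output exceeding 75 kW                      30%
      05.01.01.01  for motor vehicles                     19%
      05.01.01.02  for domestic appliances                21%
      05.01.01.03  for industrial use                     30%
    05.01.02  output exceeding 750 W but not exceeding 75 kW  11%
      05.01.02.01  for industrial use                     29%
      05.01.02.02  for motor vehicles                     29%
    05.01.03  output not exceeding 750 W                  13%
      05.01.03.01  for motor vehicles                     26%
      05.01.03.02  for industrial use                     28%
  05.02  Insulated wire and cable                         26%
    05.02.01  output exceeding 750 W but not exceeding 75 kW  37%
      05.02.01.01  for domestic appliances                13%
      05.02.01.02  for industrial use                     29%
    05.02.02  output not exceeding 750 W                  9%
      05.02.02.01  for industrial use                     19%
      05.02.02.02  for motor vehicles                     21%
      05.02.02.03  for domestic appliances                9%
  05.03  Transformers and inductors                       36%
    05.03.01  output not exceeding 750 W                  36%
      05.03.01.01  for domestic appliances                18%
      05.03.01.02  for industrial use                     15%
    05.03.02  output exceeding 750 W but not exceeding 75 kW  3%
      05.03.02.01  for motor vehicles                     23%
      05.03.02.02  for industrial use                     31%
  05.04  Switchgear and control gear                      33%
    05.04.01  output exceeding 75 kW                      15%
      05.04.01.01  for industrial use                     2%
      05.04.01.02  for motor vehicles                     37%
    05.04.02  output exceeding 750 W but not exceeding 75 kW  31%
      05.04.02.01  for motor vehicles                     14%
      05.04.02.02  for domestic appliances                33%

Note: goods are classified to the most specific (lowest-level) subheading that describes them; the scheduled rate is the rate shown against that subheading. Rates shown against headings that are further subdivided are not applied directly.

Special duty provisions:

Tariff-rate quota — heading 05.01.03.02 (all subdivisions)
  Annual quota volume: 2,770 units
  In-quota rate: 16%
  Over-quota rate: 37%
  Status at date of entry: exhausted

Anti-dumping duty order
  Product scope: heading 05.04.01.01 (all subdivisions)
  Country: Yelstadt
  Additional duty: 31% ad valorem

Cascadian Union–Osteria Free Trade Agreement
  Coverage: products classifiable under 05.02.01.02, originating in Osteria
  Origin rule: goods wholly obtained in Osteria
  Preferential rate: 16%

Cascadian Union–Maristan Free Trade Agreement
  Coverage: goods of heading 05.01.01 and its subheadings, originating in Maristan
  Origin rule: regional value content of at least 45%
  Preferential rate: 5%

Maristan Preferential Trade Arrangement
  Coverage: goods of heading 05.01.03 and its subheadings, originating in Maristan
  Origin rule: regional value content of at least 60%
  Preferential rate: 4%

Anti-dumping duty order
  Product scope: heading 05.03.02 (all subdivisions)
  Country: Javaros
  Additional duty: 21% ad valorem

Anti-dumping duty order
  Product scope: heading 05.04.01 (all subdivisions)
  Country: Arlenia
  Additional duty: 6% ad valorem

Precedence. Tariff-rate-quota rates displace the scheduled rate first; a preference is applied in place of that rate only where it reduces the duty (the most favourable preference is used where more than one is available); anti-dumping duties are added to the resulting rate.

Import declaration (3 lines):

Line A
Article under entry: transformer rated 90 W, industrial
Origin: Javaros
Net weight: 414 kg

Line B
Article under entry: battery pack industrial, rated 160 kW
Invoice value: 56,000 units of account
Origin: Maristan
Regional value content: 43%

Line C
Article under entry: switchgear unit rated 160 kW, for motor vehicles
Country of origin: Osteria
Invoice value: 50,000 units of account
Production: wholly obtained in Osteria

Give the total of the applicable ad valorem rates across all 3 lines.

82%

Line A: transformer → 05.03; rated 90 W → 05.03.01; industrial → 05.03.01.02. Scheduled 15%. No special measure applies. → 15%.
Line B: battery pack → 05.01; rated 160 kW → 05.01.01; industrial → 05.01.01.03. Scheduled 30%. Maristan agreement on 05.01.01: RVC < 45%; Maristan agreement on 05.01.03: 05.01.01.03 not covered. → 30%.
Line C: switchgear unit → 05.04; rated 160 kW → 05.04.01; for motor vehicles → 05.04.01.02. Scheduled 37%. Osteria agreement on 05.02.01.02: 05.04.01.02 not covered. → 37%.
Sum: 15% + 30% + 37% = 82%.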